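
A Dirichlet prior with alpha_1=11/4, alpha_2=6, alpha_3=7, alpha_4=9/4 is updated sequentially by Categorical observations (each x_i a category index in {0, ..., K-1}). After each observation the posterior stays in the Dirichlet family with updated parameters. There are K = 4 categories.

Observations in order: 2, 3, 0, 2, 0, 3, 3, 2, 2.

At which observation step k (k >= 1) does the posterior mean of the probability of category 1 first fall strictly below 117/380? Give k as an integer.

obs 1: x=2 → posterior Dirichlet(11/4, 6, 8, 9/4)
obs 2: x=3 → posterior Dirichlet(11/4, 6, 8, 13/4)
obs 3: x=0 → posterior Dirichlet(15/4, 6, 8, 13/4)
obs 4: x=2 → posterior Dirichlet(15/4, 6, 9, 13/4)
obs 5: x=0 → posterior Dirichlet(19/4, 6, 9, 13/4)
obs 6: x=3 → posterior Dirichlet(19/4, 6, 9, 17/4)
obs 7: x=3 → posterior Dirichlet(19/4, 6, 9, 21/4)
obs 8: x=2 → posterior Dirichlet(19/4, 6, 10, 21/4)
obs 9: x=2 → posterior Dirichlet(19/4, 6, 11, 21/4)

k = 2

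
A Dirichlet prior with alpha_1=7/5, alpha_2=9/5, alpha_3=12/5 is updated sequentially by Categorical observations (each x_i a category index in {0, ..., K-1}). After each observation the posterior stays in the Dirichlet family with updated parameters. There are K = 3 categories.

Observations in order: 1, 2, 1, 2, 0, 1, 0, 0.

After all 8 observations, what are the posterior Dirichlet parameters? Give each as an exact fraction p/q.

alpha_1=22/5, alpha_2=24/5, alpha_3=22/5

obs 1: x=1 → posterior Dirichlet(7/5, 14/5, 12/5)
obs 2: x=2 → posterior Dirichlet(7/5, 14/5, 17/5)
obs 3: x=1 → posterior Dirichlet(7/5, 19/5, 17/5)
obs 4: x=2 → posterior Dirichlet(7/5, 19/5, 22/5)
obs 5: x=0 → posterior Dirichlet(12/5, 19/5, 22/5)
obs 6: x=1 → posterior Dirichlet(12/5, 24/5, 22/5)
obs 7: x=0 → posterior Dirichlet(17/5, 24/5, 22/5)
obs 8: x=0 → posterior Dirichlet(22/5, 24/5, 22/5)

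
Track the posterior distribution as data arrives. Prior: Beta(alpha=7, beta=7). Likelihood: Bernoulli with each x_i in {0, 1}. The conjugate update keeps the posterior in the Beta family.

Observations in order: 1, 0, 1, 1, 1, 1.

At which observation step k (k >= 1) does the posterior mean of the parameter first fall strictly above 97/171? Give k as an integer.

k = 5

obs 1: x=1 → posterior Beta(8, 7)
obs 2: x=0 → posterior Beta(8, 8)
obs 3: x=1 → posterior Beta(9, 8)
obs 4: x=1 → posterior Beta(10, 8)
obs 5: x=1 → posterior Beta(11, 8)
obs 6: x=1 → posterior Beta(12, 8)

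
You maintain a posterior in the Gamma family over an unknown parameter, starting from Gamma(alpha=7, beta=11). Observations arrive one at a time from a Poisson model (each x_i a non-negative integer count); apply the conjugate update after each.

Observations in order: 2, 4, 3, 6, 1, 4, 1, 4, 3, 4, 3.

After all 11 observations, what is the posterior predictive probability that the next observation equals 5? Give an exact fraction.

obs 1: x=2 → posterior Gamma(9, 12)
obs 2: x=4 → posterior Gamma(13, 13)
obs 3: x=3 → posterior Gamma(16, 14)
obs 4: x=6 → posterior Gamma(22, 15)
obs 5: x=1 → posterior Gamma(23, 16)
obs 6: x=4 → posterior Gamma(27, 17)
obs 7: x=1 → posterior Gamma(28, 18)
obs 8: x=4 → posterior Gamma(32, 19)
obs 9: x=3 → posterior Gamma(35, 20)
obs 10: x=4 → posterior Gamma(39, 21)
obs 11: x=3 → posterior Gamma(42, 22)

14354374756856891496425630922244963482388639169870135172268032/435993943892672664200353461405376235401663658494141675420261489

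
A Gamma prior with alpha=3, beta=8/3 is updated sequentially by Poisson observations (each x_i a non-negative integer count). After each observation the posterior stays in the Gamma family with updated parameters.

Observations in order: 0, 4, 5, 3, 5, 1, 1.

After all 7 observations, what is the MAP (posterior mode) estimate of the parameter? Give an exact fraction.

obs 1: x=0 → posterior Gamma(3, 11/3)
obs 2: x=4 → posterior Gamma(7, 14/3)
obs 3: x=5 → posterior Gamma(12, 17/3)
obs 4: x=3 → posterior Gamma(15, 20/3)
obs 5: x=5 → posterior Gamma(20, 23/3)
obs 6: x=1 → posterior Gamma(21, 26/3)
obs 7: x=1 → posterior Gamma(22, 29/3)

63/29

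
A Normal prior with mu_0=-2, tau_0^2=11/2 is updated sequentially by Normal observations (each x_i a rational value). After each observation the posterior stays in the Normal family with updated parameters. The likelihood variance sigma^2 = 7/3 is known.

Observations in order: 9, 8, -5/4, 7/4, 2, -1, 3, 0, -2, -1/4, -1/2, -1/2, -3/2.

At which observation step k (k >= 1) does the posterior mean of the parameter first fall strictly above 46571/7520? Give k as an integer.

obs 1: x=9 → posterior Normal(269/47, 77/47)
obs 2: x=8 → posterior Normal(533/80, 77/80)
obs 3: x=-5/4 → posterior Normal(1967/452, 77/113)
obs 4: x=7/4 → posterior Normal(1099/292, 77/146)
obs 5: x=2 → posterior Normal(1231/358, 77/179)
obs 6: x=-1 → posterior Normal(1165/424, 77/212)
obs 7: x=3 → posterior Normal(1363/490, 11/35)
obs 8: x=0 → posterior Normal(1363/556, 77/278)
obs 9: x=-2 → posterior Normal(1231/622, 77/311)
obs 10: x=-1/4 → posterior Normal(2429/1376, 77/344)
obs 11: x=-1/2 → posterior Normal(2363/1508, 77/377)
obs 12: x=-1/2 → posterior Normal(2297/1640, 77/410)
obs 13: x=-3/2 → posterior Normal(2099/1772, 77/443)

k = 2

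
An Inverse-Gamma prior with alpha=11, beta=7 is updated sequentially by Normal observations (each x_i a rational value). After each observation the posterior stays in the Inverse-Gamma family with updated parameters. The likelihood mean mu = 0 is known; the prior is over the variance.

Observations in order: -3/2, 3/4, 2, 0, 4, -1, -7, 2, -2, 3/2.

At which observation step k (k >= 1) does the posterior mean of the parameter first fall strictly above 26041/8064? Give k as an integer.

k = 8

obs 1: x=-3/2 → posterior Inverse-Gamma(23/2, 65/8)
obs 2: x=3/4 → posterior Inverse-Gamma(12, 269/32)
obs 3: x=2 → posterior Inverse-Gamma(25/2, 333/32)
obs 4: x=0 → posterior Inverse-Gamma(13, 333/32)
obs 5: x=4 → posterior Inverse-Gamma(27/2, 589/32)
obs 6: x=-1 → posterior Inverse-Gamma(14, 605/32)
obs 7: x=-7 → posterior Inverse-Gamma(29/2, 1389/32)
obs 8: x=2 → posterior Inverse-Gamma(15, 1453/32)
obs 9: x=-2 → posterior Inverse-Gamma(31/2, 1517/32)
obs 10: x=3/2 → posterior Inverse-Gamma(16, 1553/32)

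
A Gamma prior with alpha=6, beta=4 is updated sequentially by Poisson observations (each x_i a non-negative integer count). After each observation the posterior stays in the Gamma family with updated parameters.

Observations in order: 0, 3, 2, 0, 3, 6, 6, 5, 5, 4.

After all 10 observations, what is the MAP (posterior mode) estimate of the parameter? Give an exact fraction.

39/14

obs 1: x=0 → posterior Gamma(6, 5)
obs 2: x=3 → posterior Gamma(9, 6)
obs 3: x=2 → posterior Gamma(11, 7)
obs 4: x=0 → posterior Gamma(11, 8)
obs 5: x=3 → posterior Gamma(14, 9)
obs 6: x=6 → posterior Gamma(20, 10)
obs 7: x=6 → posterior Gamma(26, 11)
obs 8: x=5 → posterior Gamma(31, 12)
obs 9: x=5 → posterior Gamma(36, 13)
obs 10: x=4 → posterior Gamma(40, 14)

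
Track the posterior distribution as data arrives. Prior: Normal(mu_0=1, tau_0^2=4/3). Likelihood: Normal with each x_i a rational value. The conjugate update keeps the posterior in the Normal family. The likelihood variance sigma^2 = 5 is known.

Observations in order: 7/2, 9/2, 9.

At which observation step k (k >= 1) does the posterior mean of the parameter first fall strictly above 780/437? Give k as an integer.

obs 1: x=7/2 → posterior Normal(29/19, 20/19)
obs 2: x=9/2 → posterior Normal(47/23, 20/23)
obs 3: x=9 → posterior Normal(83/27, 20/27)

k = 2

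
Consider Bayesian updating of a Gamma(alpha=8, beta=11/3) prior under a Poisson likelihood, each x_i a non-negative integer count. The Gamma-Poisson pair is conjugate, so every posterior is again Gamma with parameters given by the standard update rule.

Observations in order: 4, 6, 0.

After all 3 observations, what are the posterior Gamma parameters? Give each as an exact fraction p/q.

alpha=18, beta=20/3

obs 1: x=4 → posterior Gamma(12, 14/3)
obs 2: x=6 → posterior Gamma(18, 17/3)
obs 3: x=0 → posterior Gamma(18, 20/3)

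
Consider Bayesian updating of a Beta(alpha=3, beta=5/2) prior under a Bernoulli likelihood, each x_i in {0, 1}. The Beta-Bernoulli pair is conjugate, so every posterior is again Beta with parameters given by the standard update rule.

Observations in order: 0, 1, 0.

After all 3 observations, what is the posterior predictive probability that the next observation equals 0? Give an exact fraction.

9/17

obs 1: x=0 → posterior Beta(3, 7/2)
obs 2: x=1 → posterior Beta(4, 7/2)
obs 3: x=0 → posterior Beta(4, 9/2)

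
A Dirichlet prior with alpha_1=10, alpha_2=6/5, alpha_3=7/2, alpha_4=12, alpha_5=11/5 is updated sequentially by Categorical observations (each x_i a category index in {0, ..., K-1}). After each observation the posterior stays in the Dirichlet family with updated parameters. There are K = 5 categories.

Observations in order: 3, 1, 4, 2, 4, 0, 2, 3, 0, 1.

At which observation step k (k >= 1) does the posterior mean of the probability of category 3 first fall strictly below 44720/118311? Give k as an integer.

k = 6

obs 1: x=3 → posterior Dirichlet(10, 6/5, 7/2, 13, 11/5)
obs 2: x=1 → posterior Dirichlet(10, 11/5, 7/2, 13, 11/5)
obs 3: x=4 → posterior Dirichlet(10, 11/5, 7/2, 13, 16/5)
obs 4: x=2 → posterior Dirichlet(10, 11/5, 9/2, 13, 16/5)
obs 5: x=4 → posterior Dirichlet(10, 11/5, 9/2, 13, 21/5)
obs 6: x=0 → posterior Dirichlet(11, 11/5, 9/2, 13, 21/5)
obs 7: x=2 → posterior Dirichlet(11, 11/5, 11/2, 13, 21/5)
obs 8: x=3 → posterior Dirichlet(11, 11/5, 11/2, 14, 21/5)
obs 9: x=0 → posterior Dirichlet(12, 11/5, 11/2, 14, 21/5)
obs 10: x=1 → posterior Dirichlet(12, 16/5, 11/2, 14, 21/5)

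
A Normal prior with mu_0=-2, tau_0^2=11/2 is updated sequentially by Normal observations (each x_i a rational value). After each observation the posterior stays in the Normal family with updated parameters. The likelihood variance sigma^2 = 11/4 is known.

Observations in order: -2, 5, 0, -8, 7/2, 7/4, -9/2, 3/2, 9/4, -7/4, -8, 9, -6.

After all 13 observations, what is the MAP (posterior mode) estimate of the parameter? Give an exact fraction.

-11/18

obs 1: x=-2 → posterior Normal(-2, 11/6)
obs 2: x=5 → posterior Normal(4/5, 11/10)
obs 3: x=0 → posterior Normal(4/7, 11/14)
obs 4: x=-8 → posterior Normal(-4/3, 11/18)
obs 5: x=7/2 → posterior Normal(-5/11, 1/2)
obs 6: x=7/4 → posterior Normal(-3/26, 11/26)
obs 7: x=-9/2 → posterior Normal(-7/10, 11/30)
obs 8: x=3/2 → posterior Normal(-15/34, 11/34)
obs 9: x=9/4 → posterior Normal(-3/19, 11/38)
obs 10: x=-7/4 → posterior Normal(-13/42, 11/42)
obs 11: x=-8 → posterior Normal(-45/46, 11/46)
obs 12: x=9 → posterior Normal(-9/50, 11/50)
obs 13: x=-6 → posterior Normal(-11/18, 11/54)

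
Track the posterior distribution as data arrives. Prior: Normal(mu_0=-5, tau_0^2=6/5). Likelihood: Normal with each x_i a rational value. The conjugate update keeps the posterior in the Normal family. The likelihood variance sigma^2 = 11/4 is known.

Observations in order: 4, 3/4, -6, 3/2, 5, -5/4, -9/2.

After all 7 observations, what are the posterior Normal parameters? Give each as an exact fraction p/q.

obs 1: x=4 → posterior Normal(-179/79, 66/79)
obs 2: x=3/4 → posterior Normal(-161/103, 66/103)
obs 3: x=-6 → posterior Normal(-305/127, 66/127)
obs 4: x=3/2 → posterior Normal(-269/151, 66/151)
obs 5: x=5 → posterior Normal(-149/175, 66/175)
obs 6: x=-5/4 → posterior Normal(-179/199, 66/199)
obs 7: x=-9/2 → posterior Normal(-287/223, 66/223)

mu_0=-287/223, tau_0^2=66/223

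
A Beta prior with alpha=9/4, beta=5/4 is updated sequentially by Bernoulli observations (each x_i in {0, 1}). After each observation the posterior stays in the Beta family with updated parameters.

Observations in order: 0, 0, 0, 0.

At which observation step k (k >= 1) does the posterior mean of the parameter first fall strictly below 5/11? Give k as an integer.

k = 2

obs 1: x=0 → posterior Beta(9/4, 9/4)
obs 2: x=0 → posterior Beta(9/4, 13/4)
obs 3: x=0 → posterior Beta(9/4, 17/4)
obs 4: x=0 → posterior Beta(9/4, 21/4)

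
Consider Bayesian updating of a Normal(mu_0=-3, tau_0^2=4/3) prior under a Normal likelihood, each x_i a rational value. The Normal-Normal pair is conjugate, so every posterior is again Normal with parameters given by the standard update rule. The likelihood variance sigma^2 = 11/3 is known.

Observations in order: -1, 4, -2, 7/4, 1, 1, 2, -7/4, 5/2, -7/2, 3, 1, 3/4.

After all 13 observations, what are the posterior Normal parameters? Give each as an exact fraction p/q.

obs 1: x=-1 → posterior Normal(-37/15, 44/45)
obs 2: x=4 → posterior Normal(-21/19, 44/57)
obs 3: x=-2 → posterior Normal(-29/23, 44/69)
obs 4: x=7/4 → posterior Normal(-22/27, 44/81)
obs 5: x=1 → posterior Normal(-18/31, 44/93)
obs 6: x=1 → posterior Normal(-2/5, 44/105)
obs 7: x=2 → posterior Normal(-2/13, 44/117)
obs 8: x=-7/4 → posterior Normal(-13/43, 44/129)
obs 9: x=5/2 → posterior Normal(-3/47, 44/141)
obs 10: x=-7/2 → posterior Normal(-1/3, 44/153)
obs 11: x=3 → posterior Normal(-1/11, 4/15)
obs 12: x=1 → posterior Normal(-1/59, 44/177)
obs 13: x=3/4 → posterior Normal(2/63, 44/189)

mu_0=2/63, tau_0^2=44/189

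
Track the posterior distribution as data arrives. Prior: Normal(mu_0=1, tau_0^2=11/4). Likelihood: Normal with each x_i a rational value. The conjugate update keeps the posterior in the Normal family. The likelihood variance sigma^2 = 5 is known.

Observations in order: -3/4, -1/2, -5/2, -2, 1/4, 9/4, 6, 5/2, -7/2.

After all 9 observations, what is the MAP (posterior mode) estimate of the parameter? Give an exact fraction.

157/476

obs 1: x=-3/4 → posterior Normal(47/124, 55/31)
obs 2: x=-1/2 → posterior Normal(25/168, 55/42)
obs 3: x=-5/2 → posterior Normal(-85/212, 55/53)
obs 4: x=-2 → posterior Normal(-173/256, 55/64)
obs 5: x=1/4 → posterior Normal(-27/50, 11/15)
obs 6: x=9/4 → posterior Normal(-63/344, 55/86)
obs 7: x=6 → posterior Normal(201/388, 55/97)
obs 8: x=5/2 → posterior Normal(311/432, 55/108)
obs 9: x=-7/2 → posterior Normal(157/476, 55/119)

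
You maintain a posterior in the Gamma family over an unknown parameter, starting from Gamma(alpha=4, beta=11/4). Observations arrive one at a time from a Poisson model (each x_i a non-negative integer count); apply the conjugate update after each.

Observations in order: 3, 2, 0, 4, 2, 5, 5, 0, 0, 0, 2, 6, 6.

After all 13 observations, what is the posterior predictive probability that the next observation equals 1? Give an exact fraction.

obs 1: x=3 → posterior Gamma(7, 15/4)
obs 2: x=2 → posterior Gamma(9, 19/4)
obs 3: x=0 → posterior Gamma(9, 23/4)
obs 4: x=4 → posterior Gamma(13, 27/4)
obs 5: x=2 → posterior Gamma(15, 31/4)
obs 6: x=5 → posterior Gamma(20, 35/4)
obs 7: x=5 → posterior Gamma(25, 39/4)
obs 8: x=0 → posterior Gamma(25, 43/4)
obs 9: x=0 → posterior Gamma(25, 47/4)
obs 10: x=0 → posterior Gamma(25, 51/4)
obs 11: x=2 → posterior Gamma(27, 55/4)
obs 12: x=6 → posterior Gamma(33, 59/4)
obs 13: x=6 → posterior Gamma(39, 63/4)

2330268835460991691013872176400245957294033616330325027672515479162663012/11040585568500089406404363834296492635119570897676624567608785151541319201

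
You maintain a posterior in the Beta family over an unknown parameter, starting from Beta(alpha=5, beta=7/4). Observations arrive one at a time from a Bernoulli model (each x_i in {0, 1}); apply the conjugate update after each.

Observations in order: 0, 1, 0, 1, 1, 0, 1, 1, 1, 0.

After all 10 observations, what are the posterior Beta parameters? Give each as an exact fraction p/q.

obs 1: x=0 → posterior Beta(5, 11/4)
obs 2: x=1 → posterior Beta(6, 11/4)
obs 3: x=0 → posterior Beta(6, 15/4)
obs 4: x=1 → posterior Beta(7, 15/4)
obs 5: x=1 → posterior Beta(8, 15/4)
obs 6: x=0 → posterior Beta(8, 19/4)
obs 7: x=1 → posterior Beta(9, 19/4)
obs 8: x=1 → posterior Beta(10, 19/4)
obs 9: x=1 → posterior Beta(11, 19/4)
obs 10: x=0 → posterior Beta(11, 23/4)

alpha=11, beta=23/4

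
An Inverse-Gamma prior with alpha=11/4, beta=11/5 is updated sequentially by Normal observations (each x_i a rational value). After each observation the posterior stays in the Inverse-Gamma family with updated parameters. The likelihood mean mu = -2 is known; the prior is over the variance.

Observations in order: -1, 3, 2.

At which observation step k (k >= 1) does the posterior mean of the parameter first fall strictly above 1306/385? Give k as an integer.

obs 1: x=-1 → posterior Inverse-Gamma(13/4, 27/10)
obs 2: x=3 → posterior Inverse-Gamma(15/4, 76/5)
obs 3: x=2 → posterior Inverse-Gamma(17/4, 116/5)

k = 2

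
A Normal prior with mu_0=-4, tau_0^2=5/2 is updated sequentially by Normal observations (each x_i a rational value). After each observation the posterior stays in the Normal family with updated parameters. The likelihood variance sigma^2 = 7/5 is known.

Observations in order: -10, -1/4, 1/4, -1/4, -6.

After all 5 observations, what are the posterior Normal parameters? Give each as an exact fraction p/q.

obs 1: x=-10 → posterior Normal(-102/13, 35/39)
obs 2: x=-1/4 → posterior Normal(-1249/256, 35/64)
obs 3: x=1/4 → posterior Normal(-306/89, 35/89)
obs 4: x=-1/4 → posterior Normal(-1249/456, 35/114)
obs 5: x=-6 → posterior Normal(-1849/556, 35/139)

mu_0=-1849/556, tau_0^2=35/139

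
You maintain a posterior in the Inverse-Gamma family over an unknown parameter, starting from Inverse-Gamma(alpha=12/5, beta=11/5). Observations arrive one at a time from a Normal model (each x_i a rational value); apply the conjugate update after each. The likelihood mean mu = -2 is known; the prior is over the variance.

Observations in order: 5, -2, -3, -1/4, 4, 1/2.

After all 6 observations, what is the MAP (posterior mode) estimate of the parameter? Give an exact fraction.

obs 1: x=5 → posterior Inverse-Gamma(29/10, 267/10)
obs 2: x=-2 → posterior Inverse-Gamma(17/5, 267/10)
obs 3: x=-3 → posterior Inverse-Gamma(39/10, 136/5)
obs 4: x=-1/4 → posterior Inverse-Gamma(22/5, 4597/160)
obs 5: x=4 → posterior Inverse-Gamma(49/10, 7477/160)
obs 6: x=1/2 → posterior Inverse-Gamma(27/5, 7977/160)

7977/1024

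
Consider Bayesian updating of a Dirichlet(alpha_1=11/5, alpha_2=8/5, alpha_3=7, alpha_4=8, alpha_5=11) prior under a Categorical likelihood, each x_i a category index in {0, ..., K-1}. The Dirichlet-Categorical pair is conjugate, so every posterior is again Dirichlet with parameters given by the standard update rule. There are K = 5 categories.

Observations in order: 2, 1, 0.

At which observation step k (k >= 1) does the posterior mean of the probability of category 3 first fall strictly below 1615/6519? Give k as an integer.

k = 3

obs 1: x=2 → posterior Dirichlet(11/5, 8/5, 8, 8, 11)
obs 2: x=1 → posterior Dirichlet(11/5, 13/5, 8, 8, 11)
obs 3: x=0 → posterior Dirichlet(16/5, 13/5, 8, 8, 11)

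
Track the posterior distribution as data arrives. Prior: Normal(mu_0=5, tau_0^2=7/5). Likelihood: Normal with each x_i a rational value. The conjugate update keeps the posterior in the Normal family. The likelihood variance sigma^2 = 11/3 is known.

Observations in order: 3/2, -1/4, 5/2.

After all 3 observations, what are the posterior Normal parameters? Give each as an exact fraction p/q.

obs 1: x=3/2 → posterior Normal(613/152, 77/76)
obs 2: x=-1/4 → posterior Normal(1205/388, 77/97)
obs 3: x=5/2 → posterior Normal(1415/472, 77/118)

mu_0=1415/472, tau_0^2=77/118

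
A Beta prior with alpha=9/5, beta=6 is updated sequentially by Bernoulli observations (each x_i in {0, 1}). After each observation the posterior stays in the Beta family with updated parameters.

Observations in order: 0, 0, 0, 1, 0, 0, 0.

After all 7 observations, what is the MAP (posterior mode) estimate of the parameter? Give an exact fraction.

obs 1: x=0 → posterior Beta(9/5, 7)
obs 2: x=0 → posterior Beta(9/5, 8)
obs 3: x=0 → posterior Beta(9/5, 9)
obs 4: x=1 → posterior Beta(14/5, 9)
obs 5: x=0 → posterior Beta(14/5, 10)
obs 6: x=0 → posterior Beta(14/5, 11)
obs 7: x=0 → posterior Beta(14/5, 12)

9/64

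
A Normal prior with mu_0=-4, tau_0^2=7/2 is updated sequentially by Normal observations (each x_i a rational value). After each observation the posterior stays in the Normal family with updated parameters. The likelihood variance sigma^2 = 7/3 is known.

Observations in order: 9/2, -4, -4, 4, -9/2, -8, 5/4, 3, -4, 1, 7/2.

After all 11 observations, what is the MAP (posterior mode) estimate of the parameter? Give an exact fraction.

-17/20

obs 1: x=9/2 → posterior Normal(11/10, 7/5)
obs 2: x=-4 → posterior Normal(-13/16, 7/8)
obs 3: x=-4 → posterior Normal(-37/22, 7/11)
obs 4: x=4 → posterior Normal(-13/28, 1/2)
obs 5: x=-9/2 → posterior Normal(-20/17, 7/17)
obs 6: x=-8 → posterior Normal(-11/5, 7/20)
obs 7: x=5/4 → posterior Normal(-7/4, 7/23)
obs 8: x=3 → posterior Normal(-125/104, 7/26)
obs 9: x=-4 → posterior Normal(-173/116, 7/29)
obs 10: x=1 → posterior Normal(-161/128, 7/32)
obs 11: x=7/2 → posterior Normal(-17/20, 1/5)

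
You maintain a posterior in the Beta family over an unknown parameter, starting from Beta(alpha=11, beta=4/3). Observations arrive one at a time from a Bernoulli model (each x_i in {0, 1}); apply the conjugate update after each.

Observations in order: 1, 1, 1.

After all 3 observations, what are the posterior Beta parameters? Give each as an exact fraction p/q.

obs 1: x=1 → posterior Beta(12, 4/3)
obs 2: x=1 → posterior Beta(13, 4/3)
obs 3: x=1 → posterior Beta(14, 4/3)

alpha=14, beta=4/3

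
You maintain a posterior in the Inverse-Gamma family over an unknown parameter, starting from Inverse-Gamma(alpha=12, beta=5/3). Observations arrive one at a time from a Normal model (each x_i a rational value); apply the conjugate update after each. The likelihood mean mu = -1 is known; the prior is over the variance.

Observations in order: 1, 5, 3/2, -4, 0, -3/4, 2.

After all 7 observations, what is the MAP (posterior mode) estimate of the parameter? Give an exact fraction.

obs 1: x=1 → posterior Inverse-Gamma(25/2, 11/3)
obs 2: x=5 → posterior Inverse-Gamma(13, 65/3)
obs 3: x=3/2 → posterior Inverse-Gamma(27/2, 595/24)
obs 4: x=-4 → posterior Inverse-Gamma(14, 703/24)
obs 5: x=0 → posterior Inverse-Gamma(29/2, 715/24)
obs 6: x=-3/4 → posterior Inverse-Gamma(15, 2863/96)
obs 7: x=2 → posterior Inverse-Gamma(31/2, 3295/96)

3295/1584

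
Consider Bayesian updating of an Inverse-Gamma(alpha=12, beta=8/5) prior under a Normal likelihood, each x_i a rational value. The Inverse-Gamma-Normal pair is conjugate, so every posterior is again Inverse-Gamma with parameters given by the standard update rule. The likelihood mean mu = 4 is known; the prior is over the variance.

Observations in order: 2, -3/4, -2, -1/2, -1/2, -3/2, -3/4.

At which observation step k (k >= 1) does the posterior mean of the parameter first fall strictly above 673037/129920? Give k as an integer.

k = 7

obs 1: x=2 → posterior Inverse-Gamma(25/2, 18/5)
obs 2: x=-3/4 → posterior Inverse-Gamma(13, 2381/160)
obs 3: x=-2 → posterior Inverse-Gamma(27/2, 5261/160)
obs 4: x=-1/2 → posterior Inverse-Gamma(14, 6881/160)
obs 5: x=-1/2 → posterior Inverse-Gamma(29/2, 8501/160)
obs 6: x=-3/2 → posterior Inverse-Gamma(15, 10921/160)
obs 7: x=-3/4 → posterior Inverse-Gamma(31/2, 6363/80)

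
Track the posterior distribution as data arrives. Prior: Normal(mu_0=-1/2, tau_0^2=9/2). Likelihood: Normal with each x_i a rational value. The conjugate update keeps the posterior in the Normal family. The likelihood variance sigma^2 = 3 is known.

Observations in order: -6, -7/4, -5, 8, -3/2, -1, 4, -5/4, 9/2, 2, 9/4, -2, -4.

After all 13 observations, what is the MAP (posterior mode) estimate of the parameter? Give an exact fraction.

-25/164

obs 1: x=-6 → posterior Normal(-19/5, 9/5)
obs 2: x=-7/4 → posterior Normal(-97/32, 9/8)
obs 3: x=-5 → posterior Normal(-157/44, 9/11)
obs 4: x=8 → posterior Normal(-61/56, 9/14)
obs 5: x=-3/2 → posterior Normal(-79/68, 9/17)
obs 6: x=-1 → posterior Normal(-91/80, 9/20)
obs 7: x=4 → posterior Normal(-43/92, 9/23)
obs 8: x=-5/4 → posterior Normal(-29/52, 9/26)
obs 9: x=9/2 → posterior Normal(-1/29, 9/29)
obs 10: x=2 → posterior Normal(5/32, 9/32)
obs 11: x=9/4 → posterior Normal(47/140, 9/35)
obs 12: x=-2 → posterior Normal(23/152, 9/38)
obs 13: x=-4 → posterior Normal(-25/164, 9/41)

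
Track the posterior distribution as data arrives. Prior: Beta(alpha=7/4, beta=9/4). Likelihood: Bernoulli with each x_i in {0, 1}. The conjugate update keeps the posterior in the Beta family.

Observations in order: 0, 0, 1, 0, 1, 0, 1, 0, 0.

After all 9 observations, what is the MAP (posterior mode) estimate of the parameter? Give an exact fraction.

obs 1: x=0 → posterior Beta(7/4, 13/4)
obs 2: x=0 → posterior Beta(7/4, 17/4)
obs 3: x=1 → posterior Beta(11/4, 17/4)
obs 4: x=0 → posterior Beta(11/4, 21/4)
obs 5: x=1 → posterior Beta(15/4, 21/4)
obs 6: x=0 → posterior Beta(15/4, 25/4)
obs 7: x=1 → posterior Beta(19/4, 25/4)
obs 8: x=0 → posterior Beta(19/4, 29/4)
obs 9: x=0 → posterior Beta(19/4, 33/4)

15/44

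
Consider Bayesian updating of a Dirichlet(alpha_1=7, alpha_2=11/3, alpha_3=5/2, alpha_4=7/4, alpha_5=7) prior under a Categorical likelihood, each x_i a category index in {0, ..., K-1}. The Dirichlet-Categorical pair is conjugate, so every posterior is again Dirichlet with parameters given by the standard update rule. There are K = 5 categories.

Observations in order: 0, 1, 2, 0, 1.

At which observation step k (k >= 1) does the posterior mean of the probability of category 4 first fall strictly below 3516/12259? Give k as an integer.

obs 1: x=0 → posterior Dirichlet(8, 11/3, 5/2, 7/4, 7)
obs 2: x=1 → posterior Dirichlet(8, 14/3, 5/2, 7/4, 7)
obs 3: x=2 → posterior Dirichlet(8, 14/3, 7/2, 7/4, 7)
obs 4: x=0 → posterior Dirichlet(9, 14/3, 7/2, 7/4, 7)
obs 5: x=1 → posterior Dirichlet(9, 17/3, 7/2, 7/4, 7)

k = 3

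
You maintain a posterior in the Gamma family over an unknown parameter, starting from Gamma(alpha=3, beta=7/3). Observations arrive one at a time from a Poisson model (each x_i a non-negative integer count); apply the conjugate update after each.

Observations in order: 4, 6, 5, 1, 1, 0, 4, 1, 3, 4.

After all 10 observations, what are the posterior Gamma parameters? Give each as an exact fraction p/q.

obs 1: x=4 → posterior Gamma(7, 10/3)
obs 2: x=6 → posterior Gamma(13, 13/3)
obs 3: x=5 → posterior Gamma(18, 16/3)
obs 4: x=1 → posterior Gamma(19, 19/3)
obs 5: x=1 → posterior Gamma(20, 22/3)
obs 6: x=0 → posterior Gamma(20, 25/3)
obs 7: x=4 → posterior Gamma(24, 28/3)
obs 8: x=1 → posterior Gamma(25, 31/3)
obs 9: x=3 → posterior Gamma(28, 34/3)
obs 10: x=4 → posterior Gamma(32, 37/3)

alpha=32, beta=37/3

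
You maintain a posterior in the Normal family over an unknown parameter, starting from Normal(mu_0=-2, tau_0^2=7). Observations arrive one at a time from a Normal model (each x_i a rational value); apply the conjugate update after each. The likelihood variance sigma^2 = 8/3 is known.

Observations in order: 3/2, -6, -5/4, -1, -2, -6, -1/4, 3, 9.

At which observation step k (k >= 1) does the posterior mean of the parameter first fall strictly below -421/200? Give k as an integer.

k = 2

obs 1: x=3/2 → posterior Normal(31/58, 56/29)
obs 2: x=-6 → posterior Normal(-221/100, 28/25)
obs 3: x=-5/4 → posterior Normal(-547/284, 56/71)
obs 4: x=-1 → posterior Normal(-631/368, 14/23)
obs 5: x=-2 → posterior Normal(-799/452, 56/113)
obs 6: x=-6 → posterior Normal(-1303/536, 28/67)
obs 7: x=-1/4 → posterior Normal(-331/155, 56/155)
obs 8: x=3 → posterior Normal(-67/44, 7/22)
obs 9: x=9 → posterior Normal(-79/197, 56/197)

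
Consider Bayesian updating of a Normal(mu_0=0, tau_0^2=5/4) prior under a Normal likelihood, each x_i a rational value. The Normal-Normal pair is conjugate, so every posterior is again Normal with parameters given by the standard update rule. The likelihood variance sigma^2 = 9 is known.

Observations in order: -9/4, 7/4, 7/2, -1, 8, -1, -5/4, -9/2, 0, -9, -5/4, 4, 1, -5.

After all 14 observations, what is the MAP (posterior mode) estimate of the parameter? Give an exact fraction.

-35/106

obs 1: x=-9/4 → posterior Normal(-45/164, 45/41)
obs 2: x=7/4 → posterior Normal(-5/92, 45/46)
obs 3: x=7/2 → posterior Normal(5/17, 15/17)
obs 4: x=-1 → posterior Normal(5/28, 45/56)
obs 5: x=8 → posterior Normal(50/61, 45/61)
obs 6: x=-1 → posterior Normal(15/22, 15/22)
obs 7: x=-5/4 → posterior Normal(155/284, 45/71)
obs 8: x=-9/2 → posterior Normal(65/304, 45/76)
obs 9: x=0 → posterior Normal(65/324, 5/9)
obs 10: x=-9 → posterior Normal(-115/344, 45/86)
obs 11: x=-5/4 → posterior Normal(-5/13, 45/91)
obs 12: x=4 → posterior Normal(-5/32, 15/32)
obs 13: x=1 → posterior Normal(-10/101, 45/101)
obs 14: x=-5 → posterior Normal(-35/106, 45/106)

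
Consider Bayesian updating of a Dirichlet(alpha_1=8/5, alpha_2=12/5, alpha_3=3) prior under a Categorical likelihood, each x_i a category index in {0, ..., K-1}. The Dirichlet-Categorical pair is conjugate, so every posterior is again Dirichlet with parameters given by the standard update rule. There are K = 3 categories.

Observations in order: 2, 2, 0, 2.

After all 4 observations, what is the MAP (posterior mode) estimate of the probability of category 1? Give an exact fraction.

obs 1: x=2 → posterior Dirichlet(8/5, 12/5, 4)
obs 2: x=2 → posterior Dirichlet(8/5, 12/5, 5)
obs 3: x=0 → posterior Dirichlet(13/5, 12/5, 5)
obs 4: x=2 → posterior Dirichlet(13/5, 12/5, 6)

7/40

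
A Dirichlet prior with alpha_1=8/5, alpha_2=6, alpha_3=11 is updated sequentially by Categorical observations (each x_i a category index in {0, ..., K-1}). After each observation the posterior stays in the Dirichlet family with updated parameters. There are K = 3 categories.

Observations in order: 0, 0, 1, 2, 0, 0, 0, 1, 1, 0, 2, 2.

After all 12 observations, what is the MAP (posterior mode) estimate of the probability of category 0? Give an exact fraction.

obs 1: x=0 → posterior Dirichlet(13/5, 6, 11)
obs 2: x=0 → posterior Dirichlet(18/5, 6, 11)
obs 3: x=1 → posterior Dirichlet(18/5, 7, 11)
obs 4: x=2 → posterior Dirichlet(18/5, 7, 12)
obs 5: x=0 → posterior Dirichlet(23/5, 7, 12)
obs 6: x=0 → posterior Dirichlet(28/5, 7, 12)
obs 7: x=0 → posterior Dirichlet(33/5, 7, 12)
obs 8: x=1 → posterior Dirichlet(33/5, 8, 12)
obs 9: x=1 → posterior Dirichlet(33/5, 9, 12)
obs 10: x=0 → posterior Dirichlet(38/5, 9, 12)
obs 11: x=2 → posterior Dirichlet(38/5, 9, 13)
obs 12: x=2 → posterior Dirichlet(38/5, 9, 14)

11/46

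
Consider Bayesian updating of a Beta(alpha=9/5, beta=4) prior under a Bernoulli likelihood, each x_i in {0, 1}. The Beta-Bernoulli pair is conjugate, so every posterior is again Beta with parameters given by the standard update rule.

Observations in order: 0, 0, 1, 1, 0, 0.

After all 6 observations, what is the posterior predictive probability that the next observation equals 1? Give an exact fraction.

19/59

obs 1: x=0 → posterior Beta(9/5, 5)
obs 2: x=0 → posterior Beta(9/5, 6)
obs 3: x=1 → posterior Beta(14/5, 6)
obs 4: x=1 → posterior Beta(19/5, 6)
obs 5: x=0 → posterior Beta(19/5, 7)
obs 6: x=0 → posterior Beta(19/5, 8)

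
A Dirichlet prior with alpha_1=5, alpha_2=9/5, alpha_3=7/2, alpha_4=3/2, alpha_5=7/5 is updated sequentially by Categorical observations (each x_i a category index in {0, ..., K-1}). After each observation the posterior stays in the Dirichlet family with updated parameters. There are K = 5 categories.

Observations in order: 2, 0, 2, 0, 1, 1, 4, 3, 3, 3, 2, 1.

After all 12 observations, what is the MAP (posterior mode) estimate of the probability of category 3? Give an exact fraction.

35/202

obs 1: x=2 → posterior Dirichlet(5, 9/5, 9/2, 3/2, 7/5)
obs 2: x=0 → posterior Dirichlet(6, 9/5, 9/2, 3/2, 7/5)
obs 3: x=2 → posterior Dirichlet(6, 9/5, 11/2, 3/2, 7/5)
obs 4: x=0 → posterior Dirichlet(7, 9/5, 11/2, 3/2, 7/5)
obs 5: x=1 → posterior Dirichlet(7, 14/5, 11/2, 3/2, 7/5)
obs 6: x=1 → posterior Dirichlet(7, 19/5, 11/2, 3/2, 7/5)
obs 7: x=4 → posterior Dirichlet(7, 19/5, 11/2, 3/2, 12/5)
obs 8: x=3 → posterior Dirichlet(7, 19/5, 11/2, 5/2, 12/5)
obs 9: x=3 → posterior Dirichlet(7, 19/5, 11/2, 7/2, 12/5)
obs 10: x=3 → posterior Dirichlet(7, 19/5, 11/2, 9/2, 12/5)
obs 11: x=2 → posterior Dirichlet(7, 19/5, 13/2, 9/2, 12/5)
obs 12: x=1 → posterior Dirichlet(7, 24/5, 13/2, 9/2, 12/5)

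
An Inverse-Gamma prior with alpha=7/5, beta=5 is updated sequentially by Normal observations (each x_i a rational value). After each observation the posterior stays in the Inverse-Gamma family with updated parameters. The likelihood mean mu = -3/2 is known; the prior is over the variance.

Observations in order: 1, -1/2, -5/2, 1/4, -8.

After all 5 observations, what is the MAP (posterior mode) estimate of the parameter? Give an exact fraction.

5085/784

obs 1: x=1 → posterior Inverse-Gamma(19/10, 65/8)
obs 2: x=-1/2 → posterior Inverse-Gamma(12/5, 69/8)
obs 3: x=-5/2 → posterior Inverse-Gamma(29/10, 73/8)
obs 4: x=1/4 → posterior Inverse-Gamma(17/5, 341/32)
obs 5: x=-8 → posterior Inverse-Gamma(39/10, 1017/32)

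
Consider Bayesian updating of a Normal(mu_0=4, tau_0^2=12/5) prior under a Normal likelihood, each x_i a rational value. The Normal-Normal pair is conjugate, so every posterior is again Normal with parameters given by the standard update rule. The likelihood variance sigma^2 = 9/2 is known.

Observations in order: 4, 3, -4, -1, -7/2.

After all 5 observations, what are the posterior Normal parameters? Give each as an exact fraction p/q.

mu_0=48/55, tau_0^2=36/55

obs 1: x=4 → posterior Normal(4, 36/23)
obs 2: x=3 → posterior Normal(116/31, 36/31)
obs 3: x=-4 → posterior Normal(28/13, 12/13)
obs 4: x=-1 → posterior Normal(76/47, 36/47)
obs 5: x=-7/2 → posterior Normal(48/55, 36/55)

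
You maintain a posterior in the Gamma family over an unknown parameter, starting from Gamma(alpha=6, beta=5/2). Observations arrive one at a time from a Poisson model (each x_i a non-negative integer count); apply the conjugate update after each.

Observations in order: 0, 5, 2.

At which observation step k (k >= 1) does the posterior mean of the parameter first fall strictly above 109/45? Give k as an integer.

obs 1: x=0 → posterior Gamma(6, 7/2)
obs 2: x=5 → posterior Gamma(11, 9/2)
obs 3: x=2 → posterior Gamma(13, 11/2)

k = 2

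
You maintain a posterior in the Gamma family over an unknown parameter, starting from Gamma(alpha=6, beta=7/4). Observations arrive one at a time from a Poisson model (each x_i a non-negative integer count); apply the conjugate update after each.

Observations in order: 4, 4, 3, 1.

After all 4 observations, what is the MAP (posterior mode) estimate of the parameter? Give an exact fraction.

68/23

obs 1: x=4 → posterior Gamma(10, 11/4)
obs 2: x=4 → posterior Gamma(14, 15/4)
obs 3: x=3 → posterior Gamma(17, 19/4)
obs 4: x=1 → posterior Gamma(18, 23/4)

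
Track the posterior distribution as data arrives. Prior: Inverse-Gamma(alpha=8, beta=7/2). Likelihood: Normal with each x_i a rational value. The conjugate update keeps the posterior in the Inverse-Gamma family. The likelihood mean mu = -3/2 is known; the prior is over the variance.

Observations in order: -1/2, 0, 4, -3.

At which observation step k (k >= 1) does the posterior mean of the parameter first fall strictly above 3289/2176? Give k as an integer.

obs 1: x=-1/2 → posterior Inverse-Gamma(17/2, 4)
obs 2: x=0 → posterior Inverse-Gamma(9, 41/8)
obs 3: x=4 → posterior Inverse-Gamma(19/2, 81/4)
obs 4: x=-3 → posterior Inverse-Gamma(10, 171/8)

k = 3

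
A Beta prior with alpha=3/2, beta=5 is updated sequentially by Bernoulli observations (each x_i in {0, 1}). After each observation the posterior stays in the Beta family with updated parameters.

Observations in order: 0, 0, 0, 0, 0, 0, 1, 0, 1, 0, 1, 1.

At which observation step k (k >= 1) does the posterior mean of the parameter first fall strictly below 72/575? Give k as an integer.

k = 6

obs 1: x=0 → posterior Beta(3/2, 6)
obs 2: x=0 → posterior Beta(3/2, 7)
obs 3: x=0 → posterior Beta(3/2, 8)
obs 4: x=0 → posterior Beta(3/2, 9)
obs 5: x=0 → posterior Beta(3/2, 10)
obs 6: x=0 → posterior Beta(3/2, 11)
obs 7: x=1 → posterior Beta(5/2, 11)
obs 8: x=0 → posterior Beta(5/2, 12)
obs 9: x=1 → posterior Beta(7/2, 12)
obs 10: x=0 → posterior Beta(7/2, 13)
obs 11: x=1 → posterior Beta(9/2, 13)
obs 12: x=1 → posterior Beta(11/2, 13)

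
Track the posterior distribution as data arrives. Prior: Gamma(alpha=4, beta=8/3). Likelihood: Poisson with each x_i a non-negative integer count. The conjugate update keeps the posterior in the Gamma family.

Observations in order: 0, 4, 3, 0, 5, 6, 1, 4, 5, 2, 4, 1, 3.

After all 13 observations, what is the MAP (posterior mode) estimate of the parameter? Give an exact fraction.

123/47

obs 1: x=0 → posterior Gamma(4, 11/3)
obs 2: x=4 → posterior Gamma(8, 14/3)
obs 3: x=3 → posterior Gamma(11, 17/3)
obs 4: x=0 → posterior Gamma(11, 20/3)
obs 5: x=5 → posterior Gamma(16, 23/3)
obs 6: x=6 → posterior Gamma(22, 26/3)
obs 7: x=1 → posterior Gamma(23, 29/3)
obs 8: x=4 → posterior Gamma(27, 32/3)
obs 9: x=5 → posterior Gamma(32, 35/3)
obs 10: x=2 → posterior Gamma(34, 38/3)
obs 11: x=4 → posterior Gamma(38, 41/3)
obs 12: x=1 → posterior Gamma(39, 44/3)
obs 13: x=3 → posterior Gamma(42, 47/3)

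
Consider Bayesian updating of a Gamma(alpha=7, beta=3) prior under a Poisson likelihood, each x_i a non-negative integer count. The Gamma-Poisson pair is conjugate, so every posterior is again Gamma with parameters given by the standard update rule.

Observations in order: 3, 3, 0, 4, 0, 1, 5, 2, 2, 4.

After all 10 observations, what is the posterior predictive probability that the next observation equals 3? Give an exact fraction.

obs 1: x=3 → posterior Gamma(10, 4)
obs 2: x=3 → posterior Gamma(13, 5)
obs 3: x=0 → posterior Gamma(13, 6)
obs 4: x=4 → posterior Gamma(17, 7)
obs 5: x=0 → posterior Gamma(17, 8)
obs 6: x=1 → posterior Gamma(18, 9)
obs 7: x=5 → posterior Gamma(23, 10)
obs 8: x=2 → posterior Gamma(25, 11)
obs 9: x=2 → posterior Gamma(27, 12)
obs 10: x=4 → posterior Gamma(31, 13)

11614440688300206009366984501748906217/58107639085518513608080430422426648576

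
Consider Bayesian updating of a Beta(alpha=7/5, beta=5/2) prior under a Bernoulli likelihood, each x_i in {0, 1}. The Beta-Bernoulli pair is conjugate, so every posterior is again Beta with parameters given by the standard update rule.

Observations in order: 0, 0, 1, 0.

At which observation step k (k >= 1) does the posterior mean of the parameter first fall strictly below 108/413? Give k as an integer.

obs 1: x=0 → posterior Beta(7/5, 7/2)
obs 2: x=0 → posterior Beta(7/5, 9/2)
obs 3: x=1 → posterior Beta(12/5, 9/2)
obs 4: x=0 → posterior Beta(12/5, 11/2)

k = 2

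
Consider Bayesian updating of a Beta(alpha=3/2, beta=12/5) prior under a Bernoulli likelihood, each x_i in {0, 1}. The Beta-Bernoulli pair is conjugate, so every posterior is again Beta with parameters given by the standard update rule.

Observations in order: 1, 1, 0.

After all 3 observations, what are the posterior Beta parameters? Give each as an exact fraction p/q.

obs 1: x=1 → posterior Beta(5/2, 12/5)
obs 2: x=1 → posterior Beta(7/2, 12/5)
obs 3: x=0 → posterior Beta(7/2, 17/5)

alpha=7/2, beta=17/5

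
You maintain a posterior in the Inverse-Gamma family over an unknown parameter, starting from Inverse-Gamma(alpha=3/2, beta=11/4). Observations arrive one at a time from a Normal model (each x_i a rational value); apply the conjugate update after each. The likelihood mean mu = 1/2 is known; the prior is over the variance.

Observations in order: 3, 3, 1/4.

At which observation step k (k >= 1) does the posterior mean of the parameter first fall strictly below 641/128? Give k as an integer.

obs 1: x=3 → posterior Inverse-Gamma(2, 47/8)
obs 2: x=3 → posterior Inverse-Gamma(5/2, 9)
obs 3: x=1/4 → posterior Inverse-Gamma(3, 289/32)

k = 3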